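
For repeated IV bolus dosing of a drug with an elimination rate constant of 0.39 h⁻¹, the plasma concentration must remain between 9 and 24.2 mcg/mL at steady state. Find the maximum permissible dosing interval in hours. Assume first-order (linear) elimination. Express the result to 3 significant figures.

Between IV bolus doses, concentration decays as C = C₀·e^(−kτ), so C_peak/C_trough = e^(kτ).
τ_max = ln(C_peak/C_trough) / k = ln(24.2/9) / 0.3900 = 0.9891 / 0.3900 = 2.536 h

2.54 h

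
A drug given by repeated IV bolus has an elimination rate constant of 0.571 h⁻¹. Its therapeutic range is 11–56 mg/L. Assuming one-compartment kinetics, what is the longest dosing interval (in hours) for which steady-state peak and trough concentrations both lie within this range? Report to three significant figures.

Between IV bolus doses, concentration decays as C = C₀·e^(−kτ), so C_peak/C_trough = e^(kτ).
τ_max = ln(C_peak/C_trough) / k = ln(56/11) / 0.5710 = 1.627 / 0.5710 = 2.849 h

2.85 h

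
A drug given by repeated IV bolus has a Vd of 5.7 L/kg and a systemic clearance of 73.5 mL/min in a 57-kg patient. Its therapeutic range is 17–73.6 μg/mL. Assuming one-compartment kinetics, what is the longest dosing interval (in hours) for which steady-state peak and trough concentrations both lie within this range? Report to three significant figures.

108 h

Vd = 5.7 L/kg × 57 kg = 324.9 L
Convert clearance: 73.5 mL/min × 60 min/h ÷ 1000 mL/L = 4.410 L/h
k = CL / Vd = 4.410 / 324.9 = 0.01357 h⁻¹
Between IV bolus doses, concentration decays as C = C₀·e^(−kτ), so C_peak/C_trough = e^(kτ).
τ_max = ln(C_peak/C_trough) / k = ln(73.6/17) / 0.01357 = 1.465 / 0.01357 = 108.0 h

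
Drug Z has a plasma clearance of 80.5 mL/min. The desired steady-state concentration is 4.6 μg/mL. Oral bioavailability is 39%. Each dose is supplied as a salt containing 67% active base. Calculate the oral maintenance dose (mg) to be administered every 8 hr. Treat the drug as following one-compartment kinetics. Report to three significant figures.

Convert clearance: 80.5 mL/min × 60 min/h ÷ 1000 mL/L = 4.830 L/h
D = CL × Css × τ / F / S = 4.830 × 4.6 × 8 / 0.39 / 0.67 = 680.2 mg

680 mg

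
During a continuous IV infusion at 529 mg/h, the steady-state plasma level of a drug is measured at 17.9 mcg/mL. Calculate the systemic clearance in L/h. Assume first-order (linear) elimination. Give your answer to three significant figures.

29.6 L/h

At steady state, infusion rate = CL × Css, so CL = rate / Css.
CL = 529 / 17.9 = 29.55 L/h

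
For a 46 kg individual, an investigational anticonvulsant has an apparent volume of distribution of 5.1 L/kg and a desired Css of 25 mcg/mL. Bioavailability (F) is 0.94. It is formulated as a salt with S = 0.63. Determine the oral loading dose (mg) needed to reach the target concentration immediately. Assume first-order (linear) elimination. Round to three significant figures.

9900 mg

Vd = 5.1 L/kg × 46 kg = 234.6 L
The loading dose fills Vd to the target concentration.
LD = Vd × C / F / S = 234.6 × 25.00 / 0.94 / 0.63 = 9904 mg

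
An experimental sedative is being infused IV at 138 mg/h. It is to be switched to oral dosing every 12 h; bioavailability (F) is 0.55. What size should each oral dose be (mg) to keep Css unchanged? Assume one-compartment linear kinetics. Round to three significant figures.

3010 mg

To maintain the same Css, the systemic dosing rate must be unchanged: F·D/τ = infusion rate.
D = rate × τ / F = 138 × 12 / 0.55 = 3011 mg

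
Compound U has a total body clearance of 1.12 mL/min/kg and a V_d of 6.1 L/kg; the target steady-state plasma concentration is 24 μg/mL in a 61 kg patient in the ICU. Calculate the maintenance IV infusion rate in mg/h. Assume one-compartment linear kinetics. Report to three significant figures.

CL = 1.12 mL/min/kg × 61 kg = 68.32 mL/min = 68.32 × 60/1000 = 4.099 L/h
Rate = CL × Css = 4.099 × 24 = 98.38 mg/h

98.4 mg/h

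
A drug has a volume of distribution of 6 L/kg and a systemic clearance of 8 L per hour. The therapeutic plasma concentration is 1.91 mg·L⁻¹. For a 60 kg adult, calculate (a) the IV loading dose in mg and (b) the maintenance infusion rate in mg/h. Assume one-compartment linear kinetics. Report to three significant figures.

Total Vd = 6 × 60 = 360.0 L
LD = Vd · C_target = 360.0 × 1.91 = 687.6 mg
Maintenance infusion rate = CL × Css = 8.000 × 1.91 = 15.28 mg/h

(a) 688 mg; (b) 15.3 mg/h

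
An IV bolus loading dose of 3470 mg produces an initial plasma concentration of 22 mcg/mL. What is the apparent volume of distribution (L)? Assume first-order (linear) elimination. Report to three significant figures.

158 L

Immediately after an IV bolus, C₀ = Dose / Vd, so Vd = Dose / C₀.
Vd = 3470 / 22 = 157.7 L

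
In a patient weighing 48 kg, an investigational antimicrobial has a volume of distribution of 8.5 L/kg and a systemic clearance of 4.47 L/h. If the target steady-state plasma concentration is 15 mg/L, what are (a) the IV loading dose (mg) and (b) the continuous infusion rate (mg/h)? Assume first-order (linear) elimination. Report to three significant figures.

(a) 6120 mg; (b) 67.1 mg/h

Total Vd = 8.5 × 48 = 408.0 L
LD = Vd · C_target = 408.0 × 15 = 6120 mg
Maintenance infusion rate = CL × Css = 4.470 × 15 = 67.05 mg/h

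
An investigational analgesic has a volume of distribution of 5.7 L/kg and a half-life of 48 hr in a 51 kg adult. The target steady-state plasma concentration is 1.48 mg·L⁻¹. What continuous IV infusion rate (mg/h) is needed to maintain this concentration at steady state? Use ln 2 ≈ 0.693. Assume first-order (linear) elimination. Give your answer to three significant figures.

Vd(total) = 51 kg × 5.7 L/kg = 290.7 L
k = 0.693/48 = 0.01444 h⁻¹, so CL = k·Vd = 0.01444 × 290.7 = 4.198 L/h
Infusion rate = CL × Css = 4.198 × 1.48 = 6.213 mg/h

6.21 mg/h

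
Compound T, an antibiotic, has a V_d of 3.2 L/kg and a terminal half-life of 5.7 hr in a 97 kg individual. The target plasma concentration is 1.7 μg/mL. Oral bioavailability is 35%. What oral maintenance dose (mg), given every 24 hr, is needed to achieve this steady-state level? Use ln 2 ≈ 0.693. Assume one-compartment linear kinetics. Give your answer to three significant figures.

Total Vd = 3.2 × 97 = 310.4 L
CL = 0.693 × Vd / t½ = 0.693 × 310.4 / 5.7 = 37.74 L/h
D = CL × Css × τ / F = 37.74 × 1.7 × 24 / 0.35 = 4399 mg

4400 mg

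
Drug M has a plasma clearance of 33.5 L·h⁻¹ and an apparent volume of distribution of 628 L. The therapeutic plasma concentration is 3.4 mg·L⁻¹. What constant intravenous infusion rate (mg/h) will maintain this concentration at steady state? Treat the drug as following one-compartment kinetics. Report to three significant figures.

114 mg/h

Infusion rate = CL · Css = 33.50 L/h × 3.4 mg/L = 113.9 mg/h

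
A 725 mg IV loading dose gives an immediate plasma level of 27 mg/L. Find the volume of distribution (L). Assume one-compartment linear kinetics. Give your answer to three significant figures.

Immediately after an IV bolus, C₀ = Dose / Vd, so Vd = Dose / C₀.
Vd = 725 / 27 = 26.85 L

26.9 L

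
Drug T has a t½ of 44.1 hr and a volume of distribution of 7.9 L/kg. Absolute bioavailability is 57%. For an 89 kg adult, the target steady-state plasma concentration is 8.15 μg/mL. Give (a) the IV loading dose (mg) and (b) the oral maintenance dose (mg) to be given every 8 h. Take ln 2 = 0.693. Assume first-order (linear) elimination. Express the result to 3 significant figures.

Vd = 7.9 L/kg × 89 kg = 703.1 L
LD = Vd × C = 703.1 × 8.15 = 5730 mg
CL = 0.693 × Vd / t½ = 0.693 × 703.1 / 44.1 = 11.05 L/h
D = CL × Css × τ / F = 11.05 × 8.15 × 8 / 0.57 = 1264 mg

(a) 5730 mg; (b) 1260 mg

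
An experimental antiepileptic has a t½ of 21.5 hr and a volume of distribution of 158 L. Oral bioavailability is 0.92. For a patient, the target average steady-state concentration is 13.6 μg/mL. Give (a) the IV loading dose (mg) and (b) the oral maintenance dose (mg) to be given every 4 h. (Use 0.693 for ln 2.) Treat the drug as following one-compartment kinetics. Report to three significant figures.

LD = Vd × C = 158.0 × 13.6 = 2149 mg
CL = 0.693 × Vd / t½ = 0.693 × 158.0 / 21.5 = 5.093 L/h
D = CL × Css × τ / F = 5.093 × 13.6 × 4 / 0.92 = 301.2 mg

(a) 2150 mg; (b) 301 mg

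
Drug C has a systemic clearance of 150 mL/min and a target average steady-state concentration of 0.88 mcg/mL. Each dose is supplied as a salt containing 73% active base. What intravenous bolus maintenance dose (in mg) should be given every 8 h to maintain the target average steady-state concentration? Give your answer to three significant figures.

86.8 mg

CL = 150 mL/min = 150 × 0.06 = 9.000 L/h
At steady state, dose per interval replaces the amount cleared in that interval: S·D/τ = CL·Css.
D = CL × Css × τ / S = 9.000 × 0.88 × 8 / 0.73 = 86.79 mg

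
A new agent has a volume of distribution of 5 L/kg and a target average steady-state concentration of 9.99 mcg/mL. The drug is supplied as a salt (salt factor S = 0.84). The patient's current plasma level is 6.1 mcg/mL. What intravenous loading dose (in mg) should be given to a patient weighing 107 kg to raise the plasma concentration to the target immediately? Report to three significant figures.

2480 mg

Vd(total) = 107 kg × 5 L/kg = 535.0 L
Concentration deficit ΔC = 9.99 − 6.1 = 3.890 mg/L
LD = Vd × ΔC / S = 535.0 × 3.890 / 0.84 = 2478 mg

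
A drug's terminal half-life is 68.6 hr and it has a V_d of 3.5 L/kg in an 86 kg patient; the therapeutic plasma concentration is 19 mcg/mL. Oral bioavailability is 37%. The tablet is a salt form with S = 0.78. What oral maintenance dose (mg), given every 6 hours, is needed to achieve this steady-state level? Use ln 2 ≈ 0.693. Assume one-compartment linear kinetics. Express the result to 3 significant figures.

Total Vd = 3.5 × 86 = 301.0 L
k = 0.693/68.6 = 0.01010 h⁻¹, so CL = k·Vd = 0.01010 × 301.0 = 3.040 L/h
D = CL × Css × τ / F / S = 3.040 × 19 × 6 / 0.37 / 0.78 = 1201 mg

1200 mg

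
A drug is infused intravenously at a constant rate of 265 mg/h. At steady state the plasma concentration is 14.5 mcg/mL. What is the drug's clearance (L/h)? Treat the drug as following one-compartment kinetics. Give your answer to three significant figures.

18.3 L/h

At steady state, infusion rate = CL × Css, so CL = rate / Css.
CL = 265 / 14.5 = 18.28 L/h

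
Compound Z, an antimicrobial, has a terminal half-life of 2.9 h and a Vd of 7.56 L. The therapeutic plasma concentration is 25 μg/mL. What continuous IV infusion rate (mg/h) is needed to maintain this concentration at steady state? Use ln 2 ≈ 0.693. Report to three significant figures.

45.2 mg/h

CL = 0.693 × Vd / t½ = 0.693 × 7.560 / 2.9 = 1.807 L/h
Infusion rate = CL × Css = 1.807 × 25 = 45.18 mg/h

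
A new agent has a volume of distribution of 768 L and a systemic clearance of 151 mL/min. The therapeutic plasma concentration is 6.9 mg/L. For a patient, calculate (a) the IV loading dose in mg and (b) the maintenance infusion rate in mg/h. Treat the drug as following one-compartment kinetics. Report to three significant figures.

Loading dose = Vd × C = 768.0 × 6.9 = 5299 mg
CL = 151 mL/min = 151 × 0.06 = 9.060 L/h
Infusion rate = 9.060 L/h × 6.9 mg/L = 62.51 mg/h

(a) 5300 mg; (b) 62.5 mg/h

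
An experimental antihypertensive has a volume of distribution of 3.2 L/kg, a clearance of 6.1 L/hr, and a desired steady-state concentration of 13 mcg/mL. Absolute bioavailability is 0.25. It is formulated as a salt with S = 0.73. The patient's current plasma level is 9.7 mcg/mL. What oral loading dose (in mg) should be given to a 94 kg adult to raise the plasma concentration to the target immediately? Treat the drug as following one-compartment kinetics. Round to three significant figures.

5440 mg

Vd = 3.2 L/kg × 94 kg = 300.8 L
Loading dose depends on Vd (not clearance): it fills the distribution volume.
Concentration deficit ΔC = 13 − 9.7 = 3.300 mg/L
LD = Vd × ΔC / F / S = 300.8 × 3.300 / 0.25 / 0.73 = 5439 mg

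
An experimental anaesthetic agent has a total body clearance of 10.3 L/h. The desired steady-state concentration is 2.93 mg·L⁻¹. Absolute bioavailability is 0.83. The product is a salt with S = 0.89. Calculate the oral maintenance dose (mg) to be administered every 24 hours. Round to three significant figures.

981 mg

At steady state, dose per interval replaces the amount cleared in that interval: F·S·D/τ = CL·Css.
D = CL × Css × τ / F / S = 10.30 × 2.93 × 24 / 0.83 / 0.89 = 980.5 mg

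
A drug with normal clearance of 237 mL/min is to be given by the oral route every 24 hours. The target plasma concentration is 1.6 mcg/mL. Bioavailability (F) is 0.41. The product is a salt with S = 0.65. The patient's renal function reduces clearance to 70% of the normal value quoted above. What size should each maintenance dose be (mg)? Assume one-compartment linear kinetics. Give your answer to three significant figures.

1430 mg

Convert clearance: 237 mL/min × 60 min/h ÷ 1000 mL/L = 14.22 L/h
Patient clearance = 0.7 × 14.22 = 9.954 L/h
D = CL × Css × τ / F / S = 9.954 × 1.6 × 24 / 0.41 / 0.65 = 1434 mg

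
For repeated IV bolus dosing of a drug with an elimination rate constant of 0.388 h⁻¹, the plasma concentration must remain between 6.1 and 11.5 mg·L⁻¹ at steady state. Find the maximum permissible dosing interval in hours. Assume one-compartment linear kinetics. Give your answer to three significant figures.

1.63 h

Between IV bolus doses, concentration decays as C = C₀·e^(−kτ), so C_peak/C_trough = e^(kτ).
τ_max = ln(C_peak/C_trough) / k = ln(11.5/6.1) / 0.3880 = 0.6341 / 0.3880 = 1.634 h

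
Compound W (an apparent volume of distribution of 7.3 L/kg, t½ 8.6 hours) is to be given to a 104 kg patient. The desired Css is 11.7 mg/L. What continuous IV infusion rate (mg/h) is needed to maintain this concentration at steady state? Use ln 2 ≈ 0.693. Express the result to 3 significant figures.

716 mg/h

Vd(total) = 104 kg × 7.3 L/kg = 759.2 L
CL = 0.693 × Vd / t½ = 0.693 × 759.2 / 8.6 = 61.18 L/h
Infusion rate = CL × Css = 61.18 × 11.7 = 715.8 mg/h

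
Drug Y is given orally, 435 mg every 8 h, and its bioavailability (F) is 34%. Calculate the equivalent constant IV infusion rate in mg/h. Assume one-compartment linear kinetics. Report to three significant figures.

Equivalent systemic input: infusion rate = F·D/τ.
Rate = 0.34 × 435 / 8 = 18.49 mg/h

18.5 mg/h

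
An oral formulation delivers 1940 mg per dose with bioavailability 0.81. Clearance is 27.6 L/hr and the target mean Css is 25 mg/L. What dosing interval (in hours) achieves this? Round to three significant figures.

F·D/τ = CL·Css → τ = F·D / (CL·Css).
τ = 0.81 × 1940 / (27.6 × 25) = 2.277 h

2.28 h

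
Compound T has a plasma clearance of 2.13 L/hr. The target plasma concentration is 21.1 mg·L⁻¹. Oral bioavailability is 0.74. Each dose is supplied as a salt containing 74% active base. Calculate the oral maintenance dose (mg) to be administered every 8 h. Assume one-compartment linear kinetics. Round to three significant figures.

657 mg

D = CL × Css × τ / F / S = 2.130 × 21.1 × 8 / 0.74 / 0.74 = 656.6 mg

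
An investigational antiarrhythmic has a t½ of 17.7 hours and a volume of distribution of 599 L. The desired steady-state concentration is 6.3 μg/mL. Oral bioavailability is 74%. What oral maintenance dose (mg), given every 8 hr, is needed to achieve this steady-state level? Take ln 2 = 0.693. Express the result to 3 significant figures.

CL = ln 2 · Vd / t½ = 0.693 × 599.0 / 17.7 = 23.45 L/h
D = CL × Css × τ / F = 23.45 × 6.3 × 8 / 0.74 = 1597 mg

1600 mg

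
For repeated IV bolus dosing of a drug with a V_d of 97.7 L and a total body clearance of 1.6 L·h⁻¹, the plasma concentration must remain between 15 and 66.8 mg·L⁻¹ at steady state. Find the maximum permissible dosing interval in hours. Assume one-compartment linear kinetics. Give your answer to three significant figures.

k = CL / Vd = 1.600 / 97.70 = 0.01638 h⁻¹
Between IV bolus doses, concentration decays as C = C₀·e^(−kτ), so C_peak/C_trough = e^(kτ).
τ_max = ln(C_peak/C_trough) / k = ln(66.8/15) / 0.01638 = 1.494 / 0.01638 = 91.21 h

91.2 h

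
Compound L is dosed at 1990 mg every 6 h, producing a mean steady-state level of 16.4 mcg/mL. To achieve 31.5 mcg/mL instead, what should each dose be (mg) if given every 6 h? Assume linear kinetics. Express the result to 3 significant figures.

3820 mg

For first-order elimination, Css ∝ F·D/(CL·τ); F and CL are unchanged, so Css ∝ D/τ.
D₂ = D₁ × (Css,target / Css,current) = 1990 × 31.5/16.4 = 3822 mg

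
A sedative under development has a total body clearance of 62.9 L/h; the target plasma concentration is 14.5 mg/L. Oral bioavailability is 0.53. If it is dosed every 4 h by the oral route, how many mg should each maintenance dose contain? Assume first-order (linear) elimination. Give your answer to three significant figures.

6880 mg

At steady state, dose per interval replaces the amount cleared in that interval: F·D/τ = CL·Css.
D = CL × Css × τ / F = 62.90 × 14.5 × 4 / 0.53 = 6883 mg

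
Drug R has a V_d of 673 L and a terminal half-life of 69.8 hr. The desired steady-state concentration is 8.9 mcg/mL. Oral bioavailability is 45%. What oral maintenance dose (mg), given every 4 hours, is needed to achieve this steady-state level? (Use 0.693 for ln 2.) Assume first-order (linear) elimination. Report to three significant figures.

529 mg

CL = 0.693 × Vd / t½ = 0.693 × 673.0 / 69.8 = 6.682 L/h
D = CL × Css × τ / F = 6.682 × 8.9 × 4 / 0.45 = 528.6 mg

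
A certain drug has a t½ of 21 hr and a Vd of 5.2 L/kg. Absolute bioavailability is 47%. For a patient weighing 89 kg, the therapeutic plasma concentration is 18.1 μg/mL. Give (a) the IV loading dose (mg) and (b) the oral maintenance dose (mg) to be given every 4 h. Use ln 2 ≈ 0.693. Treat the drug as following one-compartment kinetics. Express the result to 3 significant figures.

Vd(total) = 89 kg × 5.2 L/kg = 462.8 L
LD = Vd × C = 462.8 × 18.1 = 8377 mg
CL = 0.693 × Vd / t½ = 0.693 × 462.8 / 21 = 15.27 L/h
D = CL × Css × τ / F = 15.27 × 18.1 × 4 / 0.47 = 2352 mg

(a) 8380 mg; (b) 2350 mg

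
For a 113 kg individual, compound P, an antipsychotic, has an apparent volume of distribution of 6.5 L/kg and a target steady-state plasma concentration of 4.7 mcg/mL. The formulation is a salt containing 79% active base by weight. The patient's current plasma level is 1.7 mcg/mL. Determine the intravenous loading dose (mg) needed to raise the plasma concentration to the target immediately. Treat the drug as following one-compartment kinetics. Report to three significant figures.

Vd = 6.5 L/kg × 113 kg = 734.5 L
The loading dose fills Vd to the target concentration.
Concentration deficit ΔC = 4.7 − 1.7 = 3.000 mg/L
LD = Vd × ΔC / S = 734.5 × 3.000 / 0.79 = 2789 mg

2790 mg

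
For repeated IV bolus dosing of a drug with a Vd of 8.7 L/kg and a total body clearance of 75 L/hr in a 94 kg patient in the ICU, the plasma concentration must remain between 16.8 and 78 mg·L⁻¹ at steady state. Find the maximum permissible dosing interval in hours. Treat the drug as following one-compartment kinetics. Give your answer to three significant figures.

16.7 h

Vd(total) = 94 kg × 8.7 L/kg = 817.8 L
k = CL / Vd = 75.00 / 817.8 = 0.09171 h⁻¹
Between IV bolus doses, concentration decays as C = C₀·e^(−kτ), so C_peak/C_trough = e^(kτ).
τ_max = ln(C_peak/C_trough) / k = ln(78/16.8) / 0.09171 = 1.535 / 0.09171 = 16.74 h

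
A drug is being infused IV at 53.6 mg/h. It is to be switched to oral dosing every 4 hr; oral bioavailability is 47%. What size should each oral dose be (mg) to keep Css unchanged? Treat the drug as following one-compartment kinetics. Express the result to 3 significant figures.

456 mg

To maintain the same Css, the systemic dosing rate must be unchanged: F·D/τ = infusion rate.
D = rate × τ / F = 53.6 × 4 / 0.47 = 456.2 mg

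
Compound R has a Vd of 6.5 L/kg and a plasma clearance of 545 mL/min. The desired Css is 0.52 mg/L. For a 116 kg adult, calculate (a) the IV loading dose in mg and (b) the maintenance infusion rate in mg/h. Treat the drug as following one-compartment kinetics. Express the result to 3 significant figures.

(a) 392 mg; (b) 17.0 mg/h

Total Vd = 6.5 × 116 = 754.0 L
LD = Vd · C_target = 754.0 × 0.52 = 392.1 mg
Convert clearance: 545 mL/min × 60 min/h ÷ 1000 mL/L = 32.70 L/h
Infusion rate = 32.70 L/h × 0.52 mg/L = 17.00 mg/h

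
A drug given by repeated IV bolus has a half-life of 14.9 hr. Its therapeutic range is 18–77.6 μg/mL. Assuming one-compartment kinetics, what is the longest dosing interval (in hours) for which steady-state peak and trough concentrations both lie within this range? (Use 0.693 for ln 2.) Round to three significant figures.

k = 0.693 / t½ = 0.693 / 14.9 = 0.04651 h⁻¹
Between IV bolus doses, concentration decays as C = C₀·e^(−kτ), so C_peak/C_trough = e^(kτ).
τ_max = ln(C_peak/C_trough) / k = ln(77.6/18) / 0.04651 = 1.461 / 0.04651 = 31.41 h

31.4 h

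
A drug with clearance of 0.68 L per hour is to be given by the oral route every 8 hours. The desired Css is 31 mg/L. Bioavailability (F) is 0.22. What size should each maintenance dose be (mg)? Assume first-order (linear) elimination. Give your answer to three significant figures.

D = CL × Css × τ / F = 0.6800 × 31 × 8 / 0.22 = 766.5 mg

767 mg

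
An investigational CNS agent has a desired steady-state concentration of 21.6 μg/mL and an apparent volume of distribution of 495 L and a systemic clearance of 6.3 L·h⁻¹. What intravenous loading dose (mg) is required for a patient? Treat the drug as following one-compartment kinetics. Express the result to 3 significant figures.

LD is governed by Vd — clearance does not enter the loading-dose calculation.
LD = Vd × C = 495.0 × 21.60 = 10690 mg

10700 mg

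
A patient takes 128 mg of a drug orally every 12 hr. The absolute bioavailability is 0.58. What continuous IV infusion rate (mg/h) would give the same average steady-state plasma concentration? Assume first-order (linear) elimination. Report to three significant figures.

Equivalent systemic input: infusion rate = F·D/τ.
Rate = 0.58 × 128 / 12 = 6.187 mg/h

6.19 mg/h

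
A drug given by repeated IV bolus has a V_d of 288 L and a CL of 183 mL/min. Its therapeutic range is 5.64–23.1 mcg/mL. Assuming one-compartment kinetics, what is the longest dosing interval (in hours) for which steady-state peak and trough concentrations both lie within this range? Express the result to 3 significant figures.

37.0 h

CL = 183 mL/min = 183 × 0.06 = 10.98 L/h
k = CL / Vd = 10.98 / 288.0 = 0.03813 h⁻¹
Between IV bolus doses, concentration decays as C = C₀·e^(−kτ), so C_peak/C_trough = e^(kτ).
τ_max = ln(C_peak/C_trough) / k = ln(23.1/5.64) / 0.03813 = 1.410 / 0.03813 = 36.98 h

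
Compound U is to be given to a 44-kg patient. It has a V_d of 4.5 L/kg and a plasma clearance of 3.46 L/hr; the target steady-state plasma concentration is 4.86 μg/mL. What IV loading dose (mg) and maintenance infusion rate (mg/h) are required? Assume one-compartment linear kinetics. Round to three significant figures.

(a) 962 mg; (b) 16.8 mg/h

Vd = 4.5 L/kg × 44 kg = 198.0 L
Loading: fill Vd to C_target → 198.0 L × 4.86 mg/L = 962.3 mg
Infusion rate = 3.460 L/h × 4.86 mg/L = 16.82 mg/h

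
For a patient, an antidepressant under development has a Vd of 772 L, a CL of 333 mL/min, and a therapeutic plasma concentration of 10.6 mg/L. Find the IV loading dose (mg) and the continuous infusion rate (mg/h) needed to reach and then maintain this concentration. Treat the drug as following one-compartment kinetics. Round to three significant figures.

(a) 8180 mg; (b) 212 mg/h

Loading dose = Vd × C = 772.0 × 10.6 = 8183 mg
Convert clearance: 333 mL/min × 60 min/h ÷ 1000 mL/L = 19.98 L/h
Maintenance: replace elimination → rate = CL × Css = 19.98 × 10.6 = 211.8 mg/h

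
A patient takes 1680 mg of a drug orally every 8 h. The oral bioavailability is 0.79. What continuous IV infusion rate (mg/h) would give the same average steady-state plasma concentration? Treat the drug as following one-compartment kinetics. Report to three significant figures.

Equivalent systemic input: infusion rate = F·D/τ.
Rate = 0.79 × 1680 / 8 = 165.9 mg/h

166 mg/h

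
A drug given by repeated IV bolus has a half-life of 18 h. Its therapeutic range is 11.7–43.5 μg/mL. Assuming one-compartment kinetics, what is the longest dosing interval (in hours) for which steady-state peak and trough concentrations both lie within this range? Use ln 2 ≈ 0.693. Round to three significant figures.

k = 0.693 / t½ = 0.693 / 18 = 0.03850 h⁻¹
Between IV bolus doses, concentration decays as C = C₀·e^(−kτ), so C_peak/C_trough = e^(kτ).
τ_max = ln(C_peak/C_trough) / k = ln(43.5/11.7) / 0.03850 = 1.313 / 0.03850 = 34.10 h

34.1 h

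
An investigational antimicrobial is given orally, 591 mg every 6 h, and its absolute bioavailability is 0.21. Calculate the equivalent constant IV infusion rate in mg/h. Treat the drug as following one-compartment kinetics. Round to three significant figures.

Equivalent systemic input: infusion rate = F·D/τ.
Rate = 0.21 × 591 / 6 = 20.69 mg/h

20.7 mg/h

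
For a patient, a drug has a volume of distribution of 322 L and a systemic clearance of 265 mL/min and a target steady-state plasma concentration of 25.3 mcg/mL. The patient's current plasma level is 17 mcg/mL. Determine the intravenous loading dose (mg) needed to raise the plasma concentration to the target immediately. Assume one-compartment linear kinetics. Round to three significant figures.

The loading dose fills Vd to the target concentration; clearance is irrelevant here.
Concentration deficit ΔC = 25.3 − 17 = 8.300 mg/L
LD = Vd × ΔC = 322.0 × 8.300 = 2673 mg

2670 mg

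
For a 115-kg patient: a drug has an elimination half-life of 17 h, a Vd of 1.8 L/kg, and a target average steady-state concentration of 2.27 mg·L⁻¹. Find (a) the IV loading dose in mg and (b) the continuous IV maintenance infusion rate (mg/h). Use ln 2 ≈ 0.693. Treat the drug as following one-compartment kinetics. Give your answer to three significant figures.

(a) 470 mg; (b) 19.2 mg/h

Vd(total) = 115 kg × 1.8 L/kg = 207.0 L
LD = Vd × C = 207.0 × 2.27 = 469.9 mg
CL = 0.693 × Vd / t½ = 0.693 × 207.0 / 17 = 8.438 L/h
Infusion rate = CL × Css = 8.438 × 2.27 = 19.15 mg/h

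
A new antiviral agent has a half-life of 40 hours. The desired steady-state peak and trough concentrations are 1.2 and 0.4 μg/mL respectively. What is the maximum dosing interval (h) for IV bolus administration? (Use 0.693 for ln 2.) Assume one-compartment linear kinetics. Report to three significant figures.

63.4 h

k = 0.693 / t½ = 0.693 / 40 = 0.01733 h⁻¹
Between IV bolus doses, concentration decays as C = C₀·e^(−kτ), so C_peak/C_trough = e^(kτ).
τ_max = ln(C_peak/C_trough) / k = ln(1.2/0.4) / 0.01733 = 1.099 / 0.01733 = 63.42 h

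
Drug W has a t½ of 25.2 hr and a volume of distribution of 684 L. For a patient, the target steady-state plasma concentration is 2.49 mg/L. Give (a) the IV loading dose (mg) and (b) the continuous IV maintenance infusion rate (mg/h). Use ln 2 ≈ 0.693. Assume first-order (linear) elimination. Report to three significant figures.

(a) 1700 mg; (b) 46.8 mg/h

LD = Vd × C = 684.0 × 2.49 = 1703 mg
CL = 0.693 × Vd / t½ = 0.693 × 684.0 / 25.2 = 18.81 L/h
Infusion rate = CL × Css = 18.81 × 2.49 = 46.84 mg/h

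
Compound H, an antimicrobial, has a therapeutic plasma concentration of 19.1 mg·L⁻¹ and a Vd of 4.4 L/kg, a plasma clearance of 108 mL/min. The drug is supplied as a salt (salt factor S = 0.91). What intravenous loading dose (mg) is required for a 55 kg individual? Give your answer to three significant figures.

Vd = 4.4 L/kg × 55 kg = 242.0 L
LD is governed by Vd — clearance does not enter the loading-dose calculation.
LD = Vd × C / S = 242.0 × 19.10 / 0.91 = 5079 mg

5080 mg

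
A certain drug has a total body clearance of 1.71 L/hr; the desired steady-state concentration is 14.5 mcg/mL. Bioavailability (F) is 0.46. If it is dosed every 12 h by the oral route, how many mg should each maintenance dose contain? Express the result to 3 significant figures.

At steady state, dose per interval replaces the amount cleared in that interval: F·D/τ = CL·Css.
D = CL × Css × τ / F = 1.710 × 14.5 × 12 / 0.46 = 646.8 mg

647 mg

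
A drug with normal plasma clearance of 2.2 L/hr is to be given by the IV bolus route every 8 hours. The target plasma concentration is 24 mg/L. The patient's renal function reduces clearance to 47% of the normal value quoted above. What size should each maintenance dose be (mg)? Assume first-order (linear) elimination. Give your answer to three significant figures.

Patient clearance = 0.47 × 2.200 = 1.034 L/h
D = CL × Css × τ = 1.034 × 24 × 8 = 198.5 mg

199 mg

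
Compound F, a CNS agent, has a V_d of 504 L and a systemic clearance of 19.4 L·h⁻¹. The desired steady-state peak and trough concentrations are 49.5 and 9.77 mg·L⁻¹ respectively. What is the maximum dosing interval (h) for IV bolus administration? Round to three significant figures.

k = CL / Vd = 19.40 / 504.0 = 0.03849 h⁻¹
Between IV bolus doses, concentration decays as C = C₀·e^(−kτ), so C_peak/C_trough = e^(kτ).
τ_max = ln(C_peak/C_trough) / k = ln(49.5/9.77) / 0.03849 = 1.623 / 0.03849 = 42.17 h

42.2 h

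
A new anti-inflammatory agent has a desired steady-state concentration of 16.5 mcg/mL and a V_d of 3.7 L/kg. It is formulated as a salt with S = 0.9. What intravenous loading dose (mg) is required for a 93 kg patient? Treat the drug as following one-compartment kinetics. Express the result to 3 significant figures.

Vd = 3.7 L/kg × 93 kg = 344.1 L
LD = Vd × C / S = 344.1 × 16.50 / 0.9 = 6309 mg

6310 mg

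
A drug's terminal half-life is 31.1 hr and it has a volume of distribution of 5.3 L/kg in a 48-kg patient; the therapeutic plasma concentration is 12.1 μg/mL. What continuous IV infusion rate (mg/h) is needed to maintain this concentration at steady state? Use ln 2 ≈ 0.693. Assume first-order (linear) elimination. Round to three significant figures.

68.6 mg/h

Vd = 5.3 L/kg × 48 kg = 254.4 L
CL = 0.693 × Vd / t½ = 0.693 × 254.4 / 31.1 = 5.669 L/h
Infusion rate = CL × Css = 5.669 × 12.1 = 68.59 mg/h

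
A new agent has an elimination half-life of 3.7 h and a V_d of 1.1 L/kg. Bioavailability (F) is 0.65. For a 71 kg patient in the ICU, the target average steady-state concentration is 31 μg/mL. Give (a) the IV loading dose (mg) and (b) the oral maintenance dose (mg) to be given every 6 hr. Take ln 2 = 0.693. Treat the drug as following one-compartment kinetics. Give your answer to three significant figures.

Vd = 1.1 L/kg × 71 kg = 78.10 L
LD = Vd × C = 78.10 × 31 = 2421 mg
CL = 0.693 × Vd / t½ = 0.693 × 78.10 / 3.7 = 14.63 L/h
D = CL × Css × τ / F = 14.63 × 31 × 6 / 0.65 = 4186 mg

(a) 2420 mg; (b) 4190 mg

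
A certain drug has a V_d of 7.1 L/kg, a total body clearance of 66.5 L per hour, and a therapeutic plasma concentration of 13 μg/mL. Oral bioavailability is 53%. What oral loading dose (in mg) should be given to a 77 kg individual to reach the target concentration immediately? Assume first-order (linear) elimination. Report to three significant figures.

Vd = 7.1 L/kg × 77 kg = 546.7 L
LD = Vd × C / F = 546.7 × 13.00 / 0.53 = 13410 mg

13400 mg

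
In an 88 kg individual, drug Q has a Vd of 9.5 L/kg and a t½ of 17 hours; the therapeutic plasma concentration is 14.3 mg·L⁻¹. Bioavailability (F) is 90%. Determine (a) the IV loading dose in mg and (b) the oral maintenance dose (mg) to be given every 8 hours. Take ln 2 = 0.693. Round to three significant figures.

Total Vd = 9.5 × 88 = 836.0 L
LD = Vd × C = 836.0 × 14.3 = 11950 mg
CL = 0.693 × Vd / t½ = 0.693 × 836.0 / 17 = 34.08 L/h
D = CL × Css × τ / F = 34.08 × 14.3 × 8 / 0.9 = 4332 mg

(a) 12000 mg; (b) 4330 mg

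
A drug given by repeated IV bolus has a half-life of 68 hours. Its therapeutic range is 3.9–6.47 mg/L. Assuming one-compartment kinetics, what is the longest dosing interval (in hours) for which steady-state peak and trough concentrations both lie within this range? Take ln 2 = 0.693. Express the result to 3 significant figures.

49.7 h

k = 0.693 / t½ = 0.693 / 68 = 0.01019 h⁻¹
Between IV bolus doses, concentration decays as C = C₀·e^(−kτ), so C_peak/C_trough = e^(kτ).
τ_max = ln(C_peak/C_trough) / k = ln(6.47/3.9) / 0.01019 = 0.5062 / 0.01019 = 49.68 h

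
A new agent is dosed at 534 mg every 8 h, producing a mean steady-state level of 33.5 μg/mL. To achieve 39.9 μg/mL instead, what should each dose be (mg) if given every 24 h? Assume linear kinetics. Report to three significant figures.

With linear kinetics, Css is proportional to dose rate (D/τ) at fixed clearance.
D₂ = D₁ × (Css,target / Css,current) × (τ₂/τ₁) = 534 × (39.9/33.5) × (24/8) = 1908 mg

1910 mg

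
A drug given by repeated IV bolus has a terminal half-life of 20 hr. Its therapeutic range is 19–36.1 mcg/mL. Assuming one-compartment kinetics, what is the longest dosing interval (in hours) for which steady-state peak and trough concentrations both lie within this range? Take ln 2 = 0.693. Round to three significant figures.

k = 0.693 / t½ = 0.693 / 20 = 0.03465 h⁻¹
Between IV bolus doses, concentration decays as C = C₀·e^(−kτ), so C_peak/C_trough = e^(kτ).
τ_max = ln(C_peak/C_trough) / k = ln(36.1/19) / 0.03465 = 0.6419 / 0.03465 = 18.53 h

18.5 h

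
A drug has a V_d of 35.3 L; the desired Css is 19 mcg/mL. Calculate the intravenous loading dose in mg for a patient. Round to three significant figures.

The loading dose fills Vd to the target concentration.
LD = Vd × C = 35.30 × 19.00 = 670.7 mg

671 mg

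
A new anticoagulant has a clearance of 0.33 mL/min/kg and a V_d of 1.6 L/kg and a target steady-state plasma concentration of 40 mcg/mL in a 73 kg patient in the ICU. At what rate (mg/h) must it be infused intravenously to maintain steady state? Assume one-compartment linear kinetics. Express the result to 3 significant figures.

CL = 0.33 mL/min/kg × 73 kg = 24.09 mL/min = 24.09 × 60/1000 = 1.445 L/h
Infusion rate = CL · Css = 1.445 L/h × 40 mg/L = 57.80 mg/h

57.8 mg/h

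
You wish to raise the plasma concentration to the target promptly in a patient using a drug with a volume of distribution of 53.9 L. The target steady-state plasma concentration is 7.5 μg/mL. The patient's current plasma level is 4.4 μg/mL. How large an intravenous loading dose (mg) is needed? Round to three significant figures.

Concentration deficit ΔC = 7.5 − 4.4 = 3.100 mg/L
LD = Vd × ΔC = 53.90 × 3.100 = 167.1 mg

167 mg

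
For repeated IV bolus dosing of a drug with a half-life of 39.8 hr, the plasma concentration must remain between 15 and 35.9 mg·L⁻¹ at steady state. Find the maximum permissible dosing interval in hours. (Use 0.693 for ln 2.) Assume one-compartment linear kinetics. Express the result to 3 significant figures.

50.1 h

k = 0.693 / t½ = 0.693 / 39.8 = 0.01741 h⁻¹
Between IV bolus doses, concentration decays as C = C₀·e^(−kτ), so C_peak/C_trough = e^(kτ).
τ_max = ln(C_peak/C_trough) / k = ln(35.9/15) / 0.01741 = 0.8727 / 0.01741 = 50.13 h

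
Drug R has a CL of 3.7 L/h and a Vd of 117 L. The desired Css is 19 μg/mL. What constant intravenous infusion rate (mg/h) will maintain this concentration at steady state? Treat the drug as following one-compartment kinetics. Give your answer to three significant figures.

70.3 mg/h

Infusion rate = CL · Css = 3.700 L/h × 19 mg/L = 70.30 mg/h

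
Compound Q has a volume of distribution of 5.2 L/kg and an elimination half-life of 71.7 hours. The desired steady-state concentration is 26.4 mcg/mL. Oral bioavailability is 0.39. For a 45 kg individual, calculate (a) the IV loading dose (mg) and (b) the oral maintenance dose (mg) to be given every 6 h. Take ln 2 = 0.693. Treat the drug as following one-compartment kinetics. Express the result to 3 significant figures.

(a) 6180 mg; (b) 919 mg

Vd(total) = 45 kg × 5.2 L/kg = 234.0 L
LD = Vd × C = 234.0 × 26.4 = 6178 mg
CL = 0.693 × Vd / t½ = 0.693 × 234.0 / 71.7 = 2.262 L/h
D = CL × Css × τ / F = 2.262 × 26.4 × 6 / 0.39 = 918.7 mg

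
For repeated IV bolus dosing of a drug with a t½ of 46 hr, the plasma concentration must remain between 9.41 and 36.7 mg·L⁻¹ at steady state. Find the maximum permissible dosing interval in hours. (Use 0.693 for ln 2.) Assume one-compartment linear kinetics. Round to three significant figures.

90.3 h

k = 0.693 / t½ = 0.693 / 46 = 0.01507 h⁻¹
Between IV bolus doses, concentration decays as C = C₀·e^(−kτ), so C_peak/C_trough = e^(kτ).
τ_max = ln(C_peak/C_trough) / k = ln(36.7/9.41) / 0.01507 = 1.361 / 0.01507 = 90.31 h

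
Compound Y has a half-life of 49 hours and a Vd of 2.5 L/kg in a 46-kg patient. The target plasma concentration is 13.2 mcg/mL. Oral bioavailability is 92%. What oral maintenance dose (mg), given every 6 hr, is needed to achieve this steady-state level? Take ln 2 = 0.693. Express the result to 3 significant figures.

140 mg

Vd = 2.5 L/kg × 46 kg = 115.0 L
k = 0.693/49 = 0.01414 h⁻¹, so CL = k·Vd = 0.01414 × 115.0 = 1.626 L/h
D = CL × Css × τ / F = 1.626 × 13.2 × 6 / 0.92 = 140.0 mg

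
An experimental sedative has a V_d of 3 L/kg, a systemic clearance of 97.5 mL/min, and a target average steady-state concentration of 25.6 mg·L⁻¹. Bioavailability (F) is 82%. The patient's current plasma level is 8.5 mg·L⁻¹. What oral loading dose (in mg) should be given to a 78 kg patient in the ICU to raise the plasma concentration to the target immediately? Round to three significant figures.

Total Vd = 3 × 78 = 234.0 L
Concentration deficit ΔC = 25.6 − 8.5 = 17.10 mg/L
LD = Vd × ΔC / F = 234.0 × 17.10 / 0.82 = 4880 mg

4880 mg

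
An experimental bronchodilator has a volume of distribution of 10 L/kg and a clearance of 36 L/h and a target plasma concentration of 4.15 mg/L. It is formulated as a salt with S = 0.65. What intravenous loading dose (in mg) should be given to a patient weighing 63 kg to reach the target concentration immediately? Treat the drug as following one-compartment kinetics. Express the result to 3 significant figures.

Total Vd = 10 × 63 = 630.0 L
Loading dose depends on Vd (not clearance): it fills the distribution volume.
LD = Vd × C / S = 630.0 × 4.150 / 0.65 = 4022 mg

4020 mg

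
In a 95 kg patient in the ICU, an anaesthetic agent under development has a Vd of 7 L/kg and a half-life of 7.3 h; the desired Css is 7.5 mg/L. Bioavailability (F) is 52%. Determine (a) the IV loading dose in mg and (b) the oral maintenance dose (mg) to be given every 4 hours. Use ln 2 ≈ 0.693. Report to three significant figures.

(a) 4990 mg; (b) 3640 mg

Vd = 7 L/kg × 95 kg = 665.0 L
LD = Vd × C = 665.0 × 7.5 = 4988 mg
CL = 0.693 × Vd / t½ = 0.693 × 665.0 / 7.3 = 63.13 L/h
D = CL × Css × τ / F = 63.13 × 7.5 × 4 / 0.52 = 3642 mg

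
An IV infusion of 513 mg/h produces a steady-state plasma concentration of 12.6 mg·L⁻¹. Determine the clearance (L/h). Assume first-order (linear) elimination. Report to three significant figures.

40.7 L/h

At steady state, infusion rate = CL × Css, so CL = rate / Css.
CL = 513 / 12.6 = 40.71 L/h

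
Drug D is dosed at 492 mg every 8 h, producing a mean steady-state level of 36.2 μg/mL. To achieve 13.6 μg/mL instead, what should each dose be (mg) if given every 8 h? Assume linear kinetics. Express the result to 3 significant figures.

185 mg

With linear kinetics, Css is proportional to dose rate (D/τ) at fixed clearance.
D₂ = D₁ × (Css,target / Css,current) = 492 × 13.6/36.2 = 184.8 mg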